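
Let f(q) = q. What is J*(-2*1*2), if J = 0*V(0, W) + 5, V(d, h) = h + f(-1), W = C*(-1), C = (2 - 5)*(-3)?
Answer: -20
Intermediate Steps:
C = 9 (C = -3*(-3) = 9)
W = -9 (W = 9*(-1) = -9)
V(d, h) = -1 + h (V(d, h) = h - 1 = -1 + h)
J = 5 (J = 0*(-1 - 9) + 5 = 0*(-10) + 5 = 0 + 5 = 5)
J*(-2*1*2) = 5*(-2*1*2) = 5*(-2*2) = 5*(-4) = -20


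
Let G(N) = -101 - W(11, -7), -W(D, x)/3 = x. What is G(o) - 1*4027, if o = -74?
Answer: -4149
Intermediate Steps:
W(D, x) = -3*x
G(N) = -122 (G(N) = -101 - (-3)*(-7) = -101 - 1*21 = -101 - 21 = -122)
G(o) - 1*4027 = -122 - 1*4027 = -122 - 4027 = -4149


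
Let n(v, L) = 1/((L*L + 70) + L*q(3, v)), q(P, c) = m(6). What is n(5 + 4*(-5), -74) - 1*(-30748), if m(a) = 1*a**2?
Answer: 88615737/2882 ≈ 30748.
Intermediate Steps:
m(a) = a**2
q(P, c) = 36 (q(P, c) = 6**2 = 36)
n(v, L) = 1/(70 + L**2 + 36*L) (n(v, L) = 1/((L*L + 70) + L*36) = 1/((L**2 + 70) + 36*L) = 1/((70 + L**2) + 36*L) = 1/(70 + L**2 + 36*L))
n(5 + 4*(-5), -74) - 1*(-30748) = 1/(70 + (-74)**2 + 36*(-74)) - 1*(-30748) = 1/(70 + 5476 - 2664) + 30748 = 1/2882 + 30748 = 88615737/2882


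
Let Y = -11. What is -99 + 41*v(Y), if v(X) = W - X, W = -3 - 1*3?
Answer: 106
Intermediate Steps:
W = -6 (W = -3 - 3 = -6)
v(X) = -6 - X
-99 + 41*v(Y) = -99 + 41*(-6 - 1*(-11)) = -99 + 41*(-6 + 11) = -99 + 41*5 = -99 + 205 = 106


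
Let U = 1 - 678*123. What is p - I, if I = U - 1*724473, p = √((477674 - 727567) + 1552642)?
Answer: 807866 + √1302749 ≈ 8.0901e+5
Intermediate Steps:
U = -83393 (U = 1 - 83394 = -83393)
p = √1302749 (p = √(-249893 + 1552642) = √1302749 ≈ 1141.4)
I = -807866 (I = -83393 - 1*724473 = -83393 - 724473 = -807866)
p - I = √1302749 - 1*(-807866) = √1302749 + 807866 = 807866 + √1302749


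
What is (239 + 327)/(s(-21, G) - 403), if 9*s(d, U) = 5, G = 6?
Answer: -2547/1811 ≈ -1.4064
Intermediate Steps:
s(d, U) = 5/9 (s(d, U) = (⅑)*5 = 5/9)
(239 + 327)/(s(-21, G) - 403) = (239 + 327)/(5/9 - 403) = 566/(-3622/9) = 566*(-9/3622) = -2547/1811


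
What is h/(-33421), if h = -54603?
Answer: 54603/33421 ≈ 1.6338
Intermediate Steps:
h/(-33421) = -54603/(-33421) = -54603*(-1/33421) = 54603/33421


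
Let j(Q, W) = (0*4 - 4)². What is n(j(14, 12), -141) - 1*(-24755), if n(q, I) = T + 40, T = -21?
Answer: 24774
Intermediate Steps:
j(Q, W) = 16 (j(Q, W) = (0 - 4)² = (-4)² = 16)
n(q, I) = 19 (n(q, I) = -21 + 40 = 19)
n(j(14, 12), -141) - 1*(-24755) = 19 - 1*(-24755) = 19 + 24755 = 24774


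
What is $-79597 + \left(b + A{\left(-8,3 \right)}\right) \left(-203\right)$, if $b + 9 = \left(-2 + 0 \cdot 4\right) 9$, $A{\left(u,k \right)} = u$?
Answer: $-72492$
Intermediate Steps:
$b = -27$ ($b = -9 + \left(-2 + 0 \cdot 4\right) 9 = -9 + \left(-2 + 0\right) 9 = -9 - 18 = -27$)
$-79597 + \left(b + A{\left(-8,3 \right)}\right) \left(-203\right) = -79597 + \left(-27 - 8\right) \left(-203\right) = -79597 - -7105 = -79597 + 7105 = -72492$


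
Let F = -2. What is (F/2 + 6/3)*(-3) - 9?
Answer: -12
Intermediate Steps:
(F/2 + 6/3)*(-3) - 9 = (-2/2 + 6/3)*(-3) - 9 = (-2*1/2 + 6*(1/3))*(-3) - 9 = (-1 + 2)*(-3) - 9 = 1*(-3) - 9 = -3 - 9 = -12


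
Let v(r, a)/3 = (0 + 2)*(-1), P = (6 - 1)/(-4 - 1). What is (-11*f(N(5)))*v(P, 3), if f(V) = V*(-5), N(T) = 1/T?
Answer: -66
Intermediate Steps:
P = -1 (P = 5/(-5) = 5*(-⅕) = -1)
f(V) = -5*V
v(r, a) = -6 (v(r, a) = 3*((0 + 2)*(-1)) = 3*(2*(-1)) = 3*(-2) = -6)
(-11*f(N(5)))*v(P, 3) = -(-55)/5*(-6) = -11*(-1)*(-6) = 11*(-6) = -66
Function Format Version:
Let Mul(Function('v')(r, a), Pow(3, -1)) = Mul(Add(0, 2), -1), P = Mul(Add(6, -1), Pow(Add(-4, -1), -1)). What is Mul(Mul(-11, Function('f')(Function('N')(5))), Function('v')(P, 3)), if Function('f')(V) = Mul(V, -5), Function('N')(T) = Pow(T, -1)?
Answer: -66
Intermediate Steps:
P = -1 (P = Mul(5, Pow(-5, -1)) = Mul(5, Rational(-1, 5)) = -1)
Function('f')(V) = Mul(-5, V)
Function('v')(r, a) = -6 (Function('v')(r, a) = Mul(3, Mul(Add(0, 2), -1)) = Mul(3, Mul(2, -1)) = Mul(3, -2) = -6)
Mul(Mul(-11, Function('f')(Function('N')(5))), Function('v')(P, 3)) = Mul(Mul(-11, Mul(-5, Pow(5, -1))), -6) = Mul(Mul(-11, Mul(-5, Rational(1, 5))), -6) = Mul(Mul(-11, -1), -6) = Mul(11, -6) = -66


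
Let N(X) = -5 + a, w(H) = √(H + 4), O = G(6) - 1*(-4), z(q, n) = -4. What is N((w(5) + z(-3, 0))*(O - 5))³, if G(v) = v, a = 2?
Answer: -27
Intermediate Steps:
O = 10 (O = 6 - 1*(-4) = 6 + 4 = 10)
w(H) = √(4 + H)
N(X) = -3 (N(X) = -5 + 2 = -3)
N((w(5) + z(-3, 0))*(O - 5))³ = (-3)³ = -27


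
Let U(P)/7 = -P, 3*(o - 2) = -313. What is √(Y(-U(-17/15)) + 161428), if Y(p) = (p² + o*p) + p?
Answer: 23*√69029/15 ≈ 402.86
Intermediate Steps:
o = -307/3 (o = 2 + (⅓)*(-313) = 2 - 313/3 = -307/3 ≈ -102.33)
U(P) = -7*P (U(P) = 7*(-P) = -7*P)
Y(p) = p² - 304*p/3 (Y(p) = (p² - 307*p/3) + p = p² - 304*p/3)
√(Y(-U(-17/15)) + 161428) = √((-(-7)*(-17/15))*(-304 + 3*(-(-7)*(-17/15)))/3 + 161428) = √((-(-7)*(-17*1/15))*(-304 + 3*(-(-7)*(-17*1/15)))/3 + 161428) = √((-(-7)*(-17)/15)*(-304 + 3*(-(-7)*(-17)/15))/3 + 161428) = √((-1*119/15)*(-304 + 3*(-1*119/15))/3 + 161428) = √((⅓)*(-119/15)*(-304 + 3*(-119/15)) + 161428) = √((⅓)*(-119/15)*(-304 - 119/5) + 161428) = √((⅓)*(-119/15)*(-1639/5) + 161428) = √(195041/225 + 161428) = √(36516341/225) = 23*√69029/15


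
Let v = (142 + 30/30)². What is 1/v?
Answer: 1/20449 ≈ 4.8902e-5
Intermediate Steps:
v = 20449 (v = (142 + 30*(1/30))² = (142 + 1)² = 143² = 20449)
1/v = 1/20449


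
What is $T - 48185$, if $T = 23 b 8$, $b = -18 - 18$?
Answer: $-54809$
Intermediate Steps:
$b = -36$ ($b = -18 - 18 = -36$)
$T = -6624$ ($T = 23 \left(-36\right) 8 = \left(-828\right) 8 = -6624$)
$T - 48185 = -6624 - 48185 = -54809$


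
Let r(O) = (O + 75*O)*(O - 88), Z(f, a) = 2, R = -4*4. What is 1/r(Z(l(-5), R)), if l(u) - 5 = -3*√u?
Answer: -1/13072 ≈ -7.6499e-5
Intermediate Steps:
R = -16
l(u) = 5 - 3*√u
r(O) = 76*O*(-88 + O) (r(O) = (76*O)*(-88 + O) = 76*O*(-88 + O))
1/r(Z(l(-5), R)) = 1/(76*2*(-88 + 2)) = 1/(76*2*(-86)) = 1/(-13072) = -1/13072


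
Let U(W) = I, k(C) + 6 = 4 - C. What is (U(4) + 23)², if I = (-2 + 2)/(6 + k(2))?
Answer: 529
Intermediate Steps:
k(C) = -2 - C (k(C) = -6 + (4 - C) = -2 - C)
I = 0 (I = (-2 + 2)/(6 + (-2 - 1*2)) = 0/(6 + (-2 - 2)) = 0/(6 - 4) = 0/2 = 0*(½) = 0)
U(W) = 0
(U(4) + 23)² = (0 + 23)² = 23² = 529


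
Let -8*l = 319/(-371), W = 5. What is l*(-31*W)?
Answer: -49445/2968 ≈ -16.659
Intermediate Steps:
l = 319/2968 (l = -319/(8*(-371)) = -319*(-1)/(8*371) = -1/8*(-319/371) = 319/2968 ≈ 0.10748)
l*(-31*W) = 319*(-31*5)/2968 = (319/2968)*(-155) = -49445/2968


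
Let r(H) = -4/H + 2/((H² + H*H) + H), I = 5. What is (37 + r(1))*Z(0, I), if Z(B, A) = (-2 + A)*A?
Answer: 505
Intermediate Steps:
r(H) = -4/H + 2/(H + 2*H²) (r(H) = -4/H + 2/((H² + H²) + H) = -4/H + 2/(2*H² + H) = -4/H + 2/(H + 2*H²))
Z(B, A) = A*(-2 + A)
(37 + r(1))*Z(0, I) = (37 + 2*(-1 - 4*1)/(1*(1 + 2*1)))*(5*(-2 + 5)) = (37 + 2*1*(-1 - 4)/(1 + 2))*(5*3) = (37 + 2*1*(-5)/3)*15 = (37 + 2*1*(⅓)*(-5))*15 = (37 - 10/3)*15 = (101/3)*15 = 505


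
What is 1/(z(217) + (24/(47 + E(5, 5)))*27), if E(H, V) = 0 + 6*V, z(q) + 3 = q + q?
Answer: 77/33835 ≈ 0.0022758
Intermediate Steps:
z(q) = -3 + 2*q (z(q) = -3 + (q + q) = -3 + 2*q)
E(H, V) = 6*V
1/(z(217) + (24/(47 + E(5, 5)))*27) = 1/((-3 + 2*217) + (24/(47 + 6*5))*27) = 1/((-3 + 434) + (24/(47 + 30))*27) = 1/(431 + (24/77)*27) = 1/(431 + 648/77) = 1/(33835/77) = 77/33835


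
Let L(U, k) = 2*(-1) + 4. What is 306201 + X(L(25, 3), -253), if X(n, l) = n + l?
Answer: 305950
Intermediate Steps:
L(U, k) = 2 (L(U, k) = -2 + 4 = 2)
X(n, l) = l + n
306201 + X(L(25, 3), -253) = 306201 + (-253 + 2) = 306201 - 251 = 305950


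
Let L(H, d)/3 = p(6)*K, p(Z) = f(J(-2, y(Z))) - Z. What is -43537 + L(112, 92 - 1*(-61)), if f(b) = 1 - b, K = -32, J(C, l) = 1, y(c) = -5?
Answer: -42961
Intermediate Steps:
p(Z) = -Z (p(Z) = (1 - 1*1) - Z = (1 - 1) - Z = 0 - Z = -Z)
L(H, d) = 576 (L(H, d) = 3*(-1*6*(-32)) = 3*(-6*(-32)) = 3*192 = 576)
-43537 + L(112, 92 - 1*(-61)) = -43537 + 576 = -42961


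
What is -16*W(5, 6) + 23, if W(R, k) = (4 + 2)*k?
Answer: -553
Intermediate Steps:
W(R, k) = 6*k
-16*W(5, 6) + 23 = -96*6 + 23 = -16*36 + 23 = -576 + 23 = -553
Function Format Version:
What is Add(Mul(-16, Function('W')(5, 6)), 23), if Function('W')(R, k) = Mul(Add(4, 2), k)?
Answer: -553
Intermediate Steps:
Function('W')(R, k) = Mul(6, k)
Add(Mul(-16, Function('W')(5, 6)), 23) = Add(Mul(-16, Mul(6, 6)), 23) = Add(Mul(-16, 36), 23) = Add(-576, 23) = -553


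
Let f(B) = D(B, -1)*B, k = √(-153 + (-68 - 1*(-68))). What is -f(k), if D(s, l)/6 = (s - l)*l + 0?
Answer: -918 + 18*I*√17 ≈ -918.0 + 74.216*I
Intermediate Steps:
k = 3*I*√17 (k = √(-153 + (-68 + 68)) = √(-153 + 0) = √(-153) = 3*I*√17 ≈ 12.369*I)
D(s, l) = 6*l*(s - l) (D(s, l) = 6*((s - l)*l + 0) = 6*(l*(s - l) + 0) = 6*(l*(s - l)) = 6*l*(s - l))
f(B) = B*(-6 - 6*B) (f(B) = (6*(-1)*(B - 1*(-1)))*B = (6*(-1)*(B + 1))*B = (6*(-1)*(1 + B))*B = (-6 - 6*B)*B = B*(-6 - 6*B))
-f(k) = -(-6)*3*I*√17*(1 + 3*I*√17) = -(-18)*I*√17*(1 + 3*I*√17) = 18*I*√17*(1 + 3*I*√17)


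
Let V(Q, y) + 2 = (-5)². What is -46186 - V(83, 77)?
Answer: -46209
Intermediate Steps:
V(Q, y) = 23 (V(Q, y) = -2 + (-5)² = -2 + 25 = 23)
-46186 - V(83, 77) = -46186 - 1*23 = -46186 - 23 = -46209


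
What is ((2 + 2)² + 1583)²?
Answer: 2556801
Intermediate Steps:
((2 + 2)² + 1583)² = (4² + 1583)² = (16 + 1583)² = 1599² = 2556801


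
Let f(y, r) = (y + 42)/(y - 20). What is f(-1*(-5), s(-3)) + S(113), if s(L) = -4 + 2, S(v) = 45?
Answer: 628/15 ≈ 41.867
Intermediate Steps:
s(L) = -2
f(y, r) = (42 + y)/(-20 + y)
f(-1*(-5), s(-3)) + S(113) = (42 - 1*(-5))/(-20 - 1*(-5)) + 45 = (42 + 5)/(-20 + 5) + 45 = 47/(-15) + 45 = -1/15*47 + 45 = -47/15 + 45 = 628/15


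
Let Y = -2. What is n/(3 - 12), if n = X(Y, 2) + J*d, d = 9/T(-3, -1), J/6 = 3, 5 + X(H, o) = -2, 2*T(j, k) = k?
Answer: 331/9 ≈ 36.778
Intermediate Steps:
T(j, k) = k/2
X(H, o) = -7 (X(H, o) = -5 - 2 = -7)
J = 18 (J = 6*3 = 18)
d = -18 (d = 9/(((½)*(-1))) = 9/(-½) = 9*(-2) = -18)
n = -331 (n = -7 + 18*(-18) = -7 - 324 = -331)
n/(3 - 12) = -331/(3 - 12) = -331/(-9) = -⅑*(-331) = 331/9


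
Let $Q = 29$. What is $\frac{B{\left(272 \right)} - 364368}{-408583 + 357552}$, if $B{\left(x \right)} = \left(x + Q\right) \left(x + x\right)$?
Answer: $\frac{200624}{51031} \approx 3.9314$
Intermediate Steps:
$B{\left(x \right)} = 2 x \left(29 + x\right)$ ($B{\left(x \right)} = \left(x + 29\right) \left(x + x\right) = \left(29 + x\right) 2 x = 2 x \left(29 + x\right)$)
$\frac{B{\left(272 \right)} - 364368}{-408583 + 357552} = \frac{2 \cdot 272 \left(29 + 272\right) - 364368}{-408583 + 357552} = \frac{2 \cdot 272 \cdot 301 - 364368}{-51031} = \left(163744 - 364368\right) \left(- \frac{1}{51031}\right) = \left(-200624\right) \left(- \frac{1}{51031}\right) = \frac{200624}{51031}$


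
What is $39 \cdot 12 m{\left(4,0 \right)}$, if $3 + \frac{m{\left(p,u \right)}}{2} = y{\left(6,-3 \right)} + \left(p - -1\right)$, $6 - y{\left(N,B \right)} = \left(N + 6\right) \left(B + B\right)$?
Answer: $74880$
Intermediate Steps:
$y{\left(N,B \right)} = 6 - 2 B \left(6 + N\right)$ ($y{\left(N,B \right)} = 6 - \left(N + 6\right) \left(B + B\right) = 6 - \left(6 + N\right) 2 B = 6 - 2 B \left(6 + N\right)$)
$m{\left(p,u \right)} = 152 + 2 p$ ($m{\left(p,u \right)} = -6 + 2 \left(\left(6 - -36 - \left(-6\right) 6\right) + \left(p - -1\right)\right) = -6 + 2 \left(\left(6 + 36 + 36\right) + \left(p + 1\right)\right) = -6 + 2 \left(78 + \left(1 + p\right)\right) = -6 + 2 \left(79 + p\right) = -6 + \left(158 + 2 p\right) = 152 + 2 p$)
$39 \cdot 12 m{\left(4,0 \right)} = 39 \cdot 12 \left(152 + 2 \cdot 4\right) = 468 \left(152 + 8\right) = 468 \cdot 160 = 74880$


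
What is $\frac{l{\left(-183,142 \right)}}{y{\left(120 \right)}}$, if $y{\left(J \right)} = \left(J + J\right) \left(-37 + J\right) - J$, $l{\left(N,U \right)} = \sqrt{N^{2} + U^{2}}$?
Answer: $\frac{\sqrt{53653}}{19800} \approx 0.011699$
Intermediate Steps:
$y{\left(J \right)} = - J + 2 J \left(-37 + J\right)$ ($y{\left(J \right)} = 2 J \left(-37 + J\right) - J = - J + 2 J \left(-37 + J\right)$)
$\frac{l{\left(-183,142 \right)}}{y{\left(120 \right)}} = \frac{\sqrt{\left(-183\right)^{2} + 142^{2}}}{120 \left(-75 + 2 \cdot 120\right)} = \frac{\sqrt{33489 + 20164}}{120 \left(-75 + 240\right)} = \frac{\sqrt{53653}}{120 \cdot 165} = \frac{\sqrt{53653}}{19800}$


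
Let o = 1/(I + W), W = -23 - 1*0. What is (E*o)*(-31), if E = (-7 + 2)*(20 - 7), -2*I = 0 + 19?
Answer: -62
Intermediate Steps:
W = -23 (W = -23 + 0 = -23)
I = -19/2 (I = -(0 + 19)/2 = -½*19 = -19/2 ≈ -9.5000)
E = -65 (E = -5*13 = -65)
o = -2/65 (o = 1/(-19/2 - 23) = 1/(-65/2) = -2/65 ≈ -0.030769)
(E*o)*(-31) = -65*(-2/65)*(-31) = 2*(-31) = -62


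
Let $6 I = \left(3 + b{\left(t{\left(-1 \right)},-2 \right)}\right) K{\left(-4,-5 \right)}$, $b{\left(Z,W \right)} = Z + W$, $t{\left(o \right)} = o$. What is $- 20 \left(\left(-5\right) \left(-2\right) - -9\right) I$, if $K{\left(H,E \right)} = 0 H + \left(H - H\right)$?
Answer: $0$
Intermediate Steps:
$K{\left(H,E \right)} = 0$ ($K{\left(H,E \right)} = 0 + 0 = 0$)
$b{\left(Z,W \right)} = W + Z$
$I = 0$ ($I = \frac{\left(3 - 3\right) 0}{6} = \frac{0 \cdot 0}{6} = \frac{1}{6} \cdot 0 = 0$)
$- 20 \left(\left(-5\right) \left(-2\right) - -9\right) I = - 20 \left(\left(-5\right) \left(-2\right) - -9\right) 0 = - 20 \left(10 + 9\right) 0 = \left(-20\right) 19 \cdot 0 = \left(-380\right) 0 = 0$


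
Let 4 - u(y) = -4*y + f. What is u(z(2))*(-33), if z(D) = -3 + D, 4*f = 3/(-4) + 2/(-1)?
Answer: -363/16 ≈ -22.688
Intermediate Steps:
f = -11/16 (f = (3/(-4) + 2/(-1))/4 = (3*(-1/4) + 2*(-1))/4 = (-3/4 - 2)/4 = (1/4)*(-11/4) = -11/16 ≈ -0.68750)
u(y) = 75/16 + 4*y (u(y) = 4 - (-4*y - 11/16) = 4 - (-11/16 - 4*y) = 4 + (11/16 + 4*y) = 75/16 + 4*y)
u(z(2))*(-33) = (75/16 + 4*(-3 + 2))*(-33) = (75/16 + 4*(-1))*(-33) = (75/16 - 4)*(-33) = (11/16)*(-33) = -363/16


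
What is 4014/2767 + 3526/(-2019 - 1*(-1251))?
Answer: -3336845/1062528 ≈ -3.1405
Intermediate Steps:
4014/2767 + 3526/(-2019 - 1*(-1251)) = 4014*(1/2767) + 3526/(-2019 + 1251) = 4014/2767 + 3526/(-768) = 4014/2767 + 3526*(-1/768) = 4014/2767 - 1763/384 = -3336845/1062528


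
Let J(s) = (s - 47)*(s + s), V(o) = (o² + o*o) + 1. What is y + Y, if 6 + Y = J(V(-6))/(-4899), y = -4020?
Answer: -19727170/4899 ≈ -4026.8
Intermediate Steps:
V(o) = 1 + 2*o² (V(o) = (o² + o²) + 1 = 2*o² + 1 = 1 + 2*o²)
J(s) = 2*s*(-47 + s) (J(s) = (-47 + s)*(2*s) = 2*s*(-47 + s))
Y = -33190/4899 (Y = -6 + (2*(1 + 2*(-6)²)*(-47 + (1 + 2*(-6)²)))/(-4899) = -6 + (2*(1 + 2*36)*(-47 + (1 + 2*36)))*(-1/4899) = -6 + (2*(1 + 72)*(-47 + (1 + 72)))*(-1/4899) = -6 + (2*73*(-47 + 73))*(-1/4899) = -6 + (2*73*26)*(-1/4899) = -6 + 3796*(-1/4899) = -6 - 3796/4899 = -33190/4899 ≈ -6.7748)
y + Y = -4020 - 33190/4899 = -19727170/4899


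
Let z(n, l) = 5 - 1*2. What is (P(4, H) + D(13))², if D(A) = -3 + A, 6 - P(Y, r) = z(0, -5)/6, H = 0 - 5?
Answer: 961/4 ≈ 240.25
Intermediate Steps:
H = -5
z(n, l) = 3 (z(n, l) = 5 - 2 = 3)
P(Y, r) = 11/2 (P(Y, r) = 6 - 3/6 = 6 - 1*½ = 6 - ½ = 11/2)
(P(4, H) + D(13))² = (11/2 + (-3 + 13))² = (11/2 + 10)² = (31/2)² = 961/4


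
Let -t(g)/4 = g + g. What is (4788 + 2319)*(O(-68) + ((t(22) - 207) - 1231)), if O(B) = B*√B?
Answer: -11470698 - 966552*I*√17 ≈ -1.1471e+7 - 3.9852e+6*I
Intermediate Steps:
O(B) = B^(3/2)
t(g) = -8*g (t(g) = -4*(g + g) = -8*g)
(4788 + 2319)*(O(-68) + ((t(22) - 207) - 1231)) = (4788 + 2319)*((-68)^(3/2) + ((-8*22 - 207) - 1231)) = 7107*(-136*I*√17 + ((-176 - 207) - 1231)) = 7107*(-136*I*√17 + (-383 - 1231)) = 7107*(-136*I*√17 - 1614) = 7107*(-1614 - 136*I*√17) = -11470698 - 966552*I*√17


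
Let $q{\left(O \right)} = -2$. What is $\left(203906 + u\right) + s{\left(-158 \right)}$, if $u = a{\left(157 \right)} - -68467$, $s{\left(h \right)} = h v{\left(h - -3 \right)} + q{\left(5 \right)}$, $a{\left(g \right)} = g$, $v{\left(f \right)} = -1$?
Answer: $272686$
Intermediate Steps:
$s{\left(h \right)} = -2 - h$ ($s{\left(h \right)} = h \left(-1\right) - 2 = - h - 2 = -2 - h$)
$u = 68624$ ($u = 157 - -68467 = 157 + 68467 = 68624$)
$\left(203906 + u\right) + s{\left(-158 \right)} = \left(203906 + 68624\right) - -156 = 272530 + \left(-2 + 158\right) = 272530 + 156 = 272686$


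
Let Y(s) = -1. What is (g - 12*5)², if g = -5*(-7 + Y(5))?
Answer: 400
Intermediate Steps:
g = 40 (g = -5*(-7 - 1) = -5*(-8) = 40)
(g - 12*5)² = (40 - 12*5)² = (40 - 60)² = (-20)² = 400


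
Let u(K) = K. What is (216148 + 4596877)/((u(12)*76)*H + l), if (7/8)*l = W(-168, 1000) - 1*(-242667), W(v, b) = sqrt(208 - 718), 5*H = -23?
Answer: 3947089607125/223996800488 - 842279375*I*sqrt(510)/11423836824888 ≈ 17.621 - 0.0016651*I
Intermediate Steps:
H = -23/5 (H = (1/5)*(-23) = -23/5 ≈ -4.6000)
W(v, b) = I*sqrt(510) (W(v, b) = sqrt(-510) = I*sqrt(510))
l = 1941336/7 + 8*I*sqrt(510)/7 (l = 8*(I*sqrt(510) - 1*(-242667))/7 = 8*(I*sqrt(510) + 242667)/7 = 8*(242667 + I*sqrt(510))/7 = 1941336/7 + 8*I*sqrt(510)/7 ≈ 2.7733e+5 + 25.809*I)
(216148 + 4596877)/((u(12)*76)*H + l) = (216148 + 4596877)/((12*76)*(-23/5) + (1941336/7 + 8*I*sqrt(510)/7)) = 4813025/(912*(-23/5) + (1941336/7 + 8*I*sqrt(510)/7)) = 4813025/(-20976/5 + (1941336/7 + 8*I*sqrt(510)/7)) = 4813025/(9559848/35 + 8*I*sqrt(510)/7)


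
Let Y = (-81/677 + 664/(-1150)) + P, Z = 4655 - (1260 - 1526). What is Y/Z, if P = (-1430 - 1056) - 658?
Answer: -1224151939/1915622275 ≈ -0.63904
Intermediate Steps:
Z = 4921 (Z = 4655 - 1*(-266) = 4655 + 266 = 4921)
P = -3144 (P = -2486 - 658 = -3144)
Y = -1224151939/389275 (Y = (-81/677 + 664/(-1150)) - 3144 = (-81*1/677 + 664*(-1/1150)) - 3144 = (-81/677 - 332/575) - 3144 = -271339/389275 - 3144 = -1224151939/389275 ≈ -3144.7)
Y/Z = -1224151939/389275/4921 = -1224151939/389275*1/4921 = -1224151939/1915622275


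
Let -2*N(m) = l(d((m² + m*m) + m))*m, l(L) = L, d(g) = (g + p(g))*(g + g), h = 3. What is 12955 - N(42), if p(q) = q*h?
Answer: 2141156155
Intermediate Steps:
p(q) = 3*q (p(q) = q*3 = 3*q)
d(g) = 8*g² (d(g) = (g + 3*g)*(g + g) = (4*g)*(2*g) = 8*g²)
N(m) = -4*m*(m + 2*m²)² (N(m) = -8*((m² + m*m) + m)²*m/2 = -8*((m² + m²) + m)²*m/2 = -8*(2*m² + m)²*m/2 = -8*(m + 2*m²)²*m/2 = -4*m*(m + 2*m²)²)
12955 - N(42) = 12955 - (-4)*42³*(1 + 2*42)² = 12955 - (-4)*74088*(1 + 84)² = 12955 - (-4)*74088*85² = 12955 - (-4)*74088*7225 = 12955 - 1*(-2141143200) = 12955 + 2141143200 = 2141156155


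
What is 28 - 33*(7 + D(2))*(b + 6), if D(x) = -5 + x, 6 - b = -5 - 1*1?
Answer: -2348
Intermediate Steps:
b = 12 (b = 6 - (-5 - 1*1) = 6 - (-5 - 1) = 6 - 1*(-6) = 6 + 6 = 12)
28 - 33*(7 + D(2))*(b + 6) = 28 - 33*(7 + (-5 + 2))*(12 + 6) = 28 - 33*(7 - 3)*18 = 28 - 132*18 = 28 - 33*72 = 28 - 2376 = -2348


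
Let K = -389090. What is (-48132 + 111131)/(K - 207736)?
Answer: -62999/596826 ≈ -0.10556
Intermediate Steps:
(-48132 + 111131)/(K - 207736) = (-48132 + 111131)/(-389090 - 207736) = 62999/(-596826) = 62999*(-1/596826) = -62999/596826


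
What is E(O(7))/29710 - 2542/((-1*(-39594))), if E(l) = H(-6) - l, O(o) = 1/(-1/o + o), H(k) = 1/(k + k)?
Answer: -201418383/3136900640 ≈ -0.064209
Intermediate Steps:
H(k) = 1/(2*k)
O(o) = 1/(o - 1/o)
E(l) = -1/12 - l (E(l) = (1/2)/(-6) - l = (1/2)*(-1/6) - l = -1/12 - l)
E(O(7))/29710 - 2542/((-1*(-39594))) = (-1/12 - 7/(-1 + 7**2))/29710 - 2542/((-1*(-39594))) = (-1/12 - 7/(-1 + 49))*(1/29710) - 2542/39594 = (-1/12 - 7/48)*(1/29710) - 2542*1/39594 = (-1/12 - 7/48)*(1/29710) - 1271/19797 = -11/48*1/29710 - 1271/19797 = -11/1426080 - 1271/19797 = -201418383/3136900640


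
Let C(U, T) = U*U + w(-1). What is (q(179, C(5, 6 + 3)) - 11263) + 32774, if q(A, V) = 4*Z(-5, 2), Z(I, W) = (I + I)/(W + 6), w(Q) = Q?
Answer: 21506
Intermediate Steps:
Z(I, W) = 2*I/(6 + W) (Z(I, W) = (2*I)/(6 + W) = 2*I/(6 + W))
C(U, T) = -1 + U² (C(U, T) = U*U - 1 = U² - 1 = -1 + U²)
q(A, V) = -5 (q(A, V) = 4*(2*(-5)/(6 + 2)) = 4*(2*(-5)/8) = 4*(2*(-5)*(⅛)) = 4*(-5/4) = -5)
(q(179, C(5, 6 + 3)) - 11263) + 32774 = (-5 - 11263) + 32774 = -11268 + 32774 = 21506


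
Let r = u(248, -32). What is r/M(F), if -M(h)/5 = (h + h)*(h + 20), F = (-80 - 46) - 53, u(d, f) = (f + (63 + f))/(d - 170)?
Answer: 1/22199580 ≈ 4.5046e-8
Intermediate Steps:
u(d, f) = (63 + 2*f)/(-170 + d)
r = -1/78 (r = (63 + 2*(-32))/(-170 + 248) = (63 - 64)/78 = (1/78)*(-1) = -1/78 ≈ -0.012821)
F = -179 (F = -126 - 53 = -179)
M(h) = -10*h*(20 + h) (M(h) = -5*(h + h)*(h + 20) = -5*2*h*(20 + h) = -10*h*(20 + h))
r/M(F) = -1/(1790*(20 - 179))/78 = -1/(78*((-10*(-179)*(-159)))) = -1/78/(-284610) = -1/78*(-1/284610) = 1/22199580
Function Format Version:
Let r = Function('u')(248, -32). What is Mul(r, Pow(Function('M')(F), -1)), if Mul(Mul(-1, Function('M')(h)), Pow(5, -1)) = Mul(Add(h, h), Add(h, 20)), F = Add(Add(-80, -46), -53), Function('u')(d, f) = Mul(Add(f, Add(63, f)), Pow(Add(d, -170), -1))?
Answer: Rational(1, 22199580) ≈ 4.5046e-8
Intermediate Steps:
Function('u')(d, f) = Mul(Pow(Add(-170, d), -1), Add(63, Mul(2, f))) (Function('u')(d, f) = Mul(Add(63, Mul(2, f)), Pow(Add(-170, d), -1)) = Mul(Pow(Add(-170, d), -1), Add(63, Mul(2, f))))
r = Rational(-1, 78) (r = Mul(Pow(Add(-170, 248), -1), Add(63, Mul(2, -32))) = Mul(Pow(78, -1), Add(63, -64)) = Mul(Rational(1, 78), -1) = Rational(-1, 78) ≈ -0.012821)
F = -179 (F = Add(-126, -53) = -179)
Function('M')(h) = Mul(-10, h, Add(20, h)) (Function('M')(h) = Mul(-5, Mul(Add(h, h), Add(h, 20))) = Mul(-5, Mul(Mul(2, h), Add(20, h))) = Mul(-5, Mul(2, h, Add(20, h))) = Mul(-10, h, Add(20, h)))
Mul(r, Pow(Function('M')(F), -1)) = Mul(Rational(-1, 78), Pow(Mul(-10, -179, Add(20, -179)), -1)) = Mul(Rational(-1, 78), Pow(Mul(-10, -179, -159), -1)) = Mul(Rational(-1, 78), Pow(-284610, -1)) = Mul(Rational(-1, 78), Rational(-1, 284610)) = Rational(1, 22199580)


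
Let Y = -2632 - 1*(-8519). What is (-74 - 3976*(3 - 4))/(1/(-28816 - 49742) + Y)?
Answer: 306533316/462470945 ≈ 0.66282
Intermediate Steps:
Y = 5887 (Y = -2632 + 8519 = 5887)
(-74 - 3976*(3 - 4))/(1/(-28816 - 49742) + Y) = (-74 - 3976*(3 - 4))/(1/(-28816 - 49742) + 5887) = (-74 - 3976*(-1))/(1/(-78558) + 5887) = (-74 + 3976)/(-1/78558 + 5887) = 3902/(462470945/78558) = 3902*(78558/462470945) = 306533316/462470945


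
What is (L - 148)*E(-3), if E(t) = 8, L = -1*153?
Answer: -2408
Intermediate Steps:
L = -153
(L - 148)*E(-3) = (-153 - 148)*8 = -301*8 = -2408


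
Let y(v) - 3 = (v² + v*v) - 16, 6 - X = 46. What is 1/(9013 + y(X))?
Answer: 1/12200 ≈ 8.1967e-5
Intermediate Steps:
X = -40 (X = 6 - 1*46 = 6 - 46 = -40)
y(v) = -13 + 2*v² (y(v) = 3 + ((v² + v*v) - 16) = 3 + ((v² + v²) - 16) = 3 + (2*v² - 16) = 3 + (-16 + 2*v²) = -13 + 2*v²)
1/(9013 + y(X)) = 1/(9013 + (-13 + 2*(-40)²)) = 1/(9013 + (-13 + 2*1600)) = 1/(9013 + (-13 + 3200)) = 1/(9013 + 3187) = 1/12200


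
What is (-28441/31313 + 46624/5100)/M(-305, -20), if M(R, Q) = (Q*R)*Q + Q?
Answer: -328722053/4871535631500 ≈ -6.7478e-5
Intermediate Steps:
M(R, Q) = Q + R*Q**2 (M(R, Q) = R*Q**2 + Q = Q + R*Q**2)
(-28441/31313 + 46624/5100)/M(-305, -20) = (-28441/31313 + 46624/5100)/((-20*(1 - 20*(-305)))) = (-28441*1/31313 + 46624*(1/5100))/((-20*(1 + 6100))) = (-28441/31313 + 11656/1275)/((-20*6101)) = (328722053/39924075)/(-122020) = (328722053/39924075)*(-1/122020) = -328722053/4871535631500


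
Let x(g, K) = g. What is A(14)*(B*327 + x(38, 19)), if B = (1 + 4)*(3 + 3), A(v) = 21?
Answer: 206808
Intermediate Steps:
B = 30 (B = 5*6 = 30)
A(14)*(B*327 + x(38, 19)) = 21*(30*327 + 38) = 21*(9810 + 38) = 21*9848 = 206808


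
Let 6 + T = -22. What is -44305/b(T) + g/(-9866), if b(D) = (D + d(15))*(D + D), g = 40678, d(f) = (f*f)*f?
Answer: -3593622883/924602056 ≈ -3.8867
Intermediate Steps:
T = -28 (T = -6 - 22 = -28)
d(f) = f³ (d(f) = f²*f = f³)
b(D) = 2*D*(3375 + D) (b(D) = (D + 15³)*(D + D) = (D + 3375)*(2*D) = (3375 + D)*(2*D) = 2*D*(3375 + D))
-44305/b(T) + g/(-9866) = -44305*(-1/(56*(3375 - 28))) + 40678/(-9866) = -44305/(2*(-28)*3347) + 40678*(-1/9866) = -44305/(-187432) - 20339/4933 = -44305*(-1/187432) - 20339/4933 = 44305/187432 - 20339/4933 = -3593622883/924602056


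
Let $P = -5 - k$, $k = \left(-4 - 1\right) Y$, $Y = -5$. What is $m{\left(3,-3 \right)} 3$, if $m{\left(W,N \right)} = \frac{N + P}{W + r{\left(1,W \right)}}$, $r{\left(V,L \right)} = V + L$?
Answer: $- \frac{99}{7} \approx -14.143$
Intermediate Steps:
$k = 25$ ($k = \left(-4 - 1\right) \left(-5\right) = \left(-5\right) \left(-5\right) = 25$)
$r{\left(V,L \right)} = L + V$
$P = -30$ ($P = -5 - 25 = -30$)
$m{\left(W,N \right)} = \frac{-30 + N}{1 + 2 W}$ ($m{\left(W,N \right)} = \frac{N - 30}{W + \left(W + 1\right)} = \frac{-30 + N}{W + \left(1 + W\right)} = \frac{-30 + N}{1 + 2 W}$)
$m{\left(3,-3 \right)} 3 = \frac{-30 - 3}{1 + 2 \cdot 3} \cdot 3 = \frac{1}{1 + 6} \left(-33\right) 3 = \frac{1}{7} \left(-33\right) 3 = \left(- \frac{33}{7}\right) 3 = - \frac{99}{7}$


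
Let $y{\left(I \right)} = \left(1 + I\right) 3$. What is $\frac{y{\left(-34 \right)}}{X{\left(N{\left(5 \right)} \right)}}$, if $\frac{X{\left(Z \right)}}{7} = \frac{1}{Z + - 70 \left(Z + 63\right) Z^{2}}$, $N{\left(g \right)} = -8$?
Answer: $\frac{24394392}{7} \approx 3.4849 \cdot 10^{6}$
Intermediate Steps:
$y{\left(I \right)} = 3 + 3 I$
$X{\left(Z \right)} = \frac{7}{Z + Z^{2} \left(-4410 - 70 Z\right)}$ ($X{\left(Z \right)} = \frac{7}{Z + - 70 \left(Z + 63\right) Z^{2}} = \frac{7}{Z + - 70 \left(63 + Z\right) Z^{2}} = \frac{7}{Z + \left(-4410 - 70 Z\right) Z^{2}} = \frac{7}{Z + Z^{2} \left(-4410 - 70 Z\right)}$)
$\frac{y{\left(-34 \right)}}{X{\left(N{\left(5 \right)} \right)}} = \frac{3 + 3 \left(-34\right)}{\left(-7\right) \frac{1}{-8} \frac{1}{-1 + 70 \left(-8\right)^{2} + 4410 \left(-8\right)}} = \frac{3 - 102}{\left(-7\right) \left(- \frac{1}{8}\right) \frac{1}{-1 + 70 \cdot 64 - 35280}} = - \frac{99}{\left(-7\right) \left(- \frac{1}{8}\right) \frac{1}{-1 + 4480 - 35280}} = - \frac{99}{\left(-7\right) \left(- \frac{1}{8}\right) \frac{1}{-30801}} = - \frac{99}{\left(-7\right) \left(- \frac{1}{8}\right) \left(- \frac{1}{30801}\right)} = - \frac{99}{- \frac{7}{246408}} = \left(-99\right) \left(- \frac{246408}{7}\right) = \frac{24394392}{7}$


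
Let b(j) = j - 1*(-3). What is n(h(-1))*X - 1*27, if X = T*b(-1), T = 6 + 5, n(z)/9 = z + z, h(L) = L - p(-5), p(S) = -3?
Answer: 765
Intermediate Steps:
b(j) = 3 + j (b(j) = j + 3 = 3 + j)
h(L) = 3 + L (h(L) = L - 1*(-3) = L + 3 = 3 + L)
n(z) = 18*z (n(z) = 9*(z + z) = 9*(2*z) = 18*z)
T = 11
X = 22 (X = 11*(3 - 1) = 11*2 = 22)
n(h(-1))*X - 1*27 = (18*(3 - 1))*22 - 1*27 = (18*2)*22 - 27 = 36*22 - 27 = 792 - 27 = 765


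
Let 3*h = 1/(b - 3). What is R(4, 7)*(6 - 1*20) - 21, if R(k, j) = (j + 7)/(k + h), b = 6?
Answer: -2541/37 ≈ -68.676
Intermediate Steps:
h = ⅑ (h = 1/(3*(6 - 3)) = (⅓)/3 = (⅓)*(⅓) = ⅑ ≈ 0.11111)
R(k, j) = (7 + j)/(⅑ + k) (R(k, j) = (j + 7)/(k + ⅑) = (7 + j)/(⅑ + k))
R(4, 7)*(6 - 1*20) - 21 = (9*(7 + 7)/(1 + 9*4))*(6 - 1*20) - 21 = (9*14/(1 + 36))*(6 - 20) - 21 = (9*14/37)*(-14) - 21 = (9*(1/37)*14)*(-14) - 21 = (126/37)*(-14) - 21 = -1764/37 - 21 = -2541/37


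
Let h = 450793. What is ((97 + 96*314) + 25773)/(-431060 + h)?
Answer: 8002/2819 ≈ 2.8386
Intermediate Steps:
((97 + 96*314) + 25773)/(-431060 + h) = ((97 + 96*314) + 25773)/(-431060 + 450793) = ((97 + 30144) + 25773)/19733 = (30241 + 25773)*(1/19733) = 56014*(1/19733) = 8002/2819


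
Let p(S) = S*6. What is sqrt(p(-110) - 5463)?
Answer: I*sqrt(6123) ≈ 78.25*I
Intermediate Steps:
p(S) = 6*S
sqrt(p(-110) - 5463) = sqrt(6*(-110) - 5463) = sqrt(-660 - 5463) = sqrt(-6123) = I*sqrt(6123)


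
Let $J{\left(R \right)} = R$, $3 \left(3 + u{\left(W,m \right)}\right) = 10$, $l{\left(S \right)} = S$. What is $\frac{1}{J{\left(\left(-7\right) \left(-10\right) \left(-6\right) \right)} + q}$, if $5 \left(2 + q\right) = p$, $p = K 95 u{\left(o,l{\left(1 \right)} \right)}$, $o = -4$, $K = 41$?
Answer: $- \frac{3}{487} \approx -0.0061602$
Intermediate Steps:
$u{\left(W,m \right)} = \frac{1}{3}$ ($u{\left(W,m \right)} = -3 + \frac{1}{3} \cdot 10 = -3 + \frac{10}{3} = \frac{1}{3}$)
$p = \frac{3895}{3}$ ($p = 41 \cdot 95 \cdot \frac{1}{3} = 3895 \cdot \frac{1}{3} = \frac{3895}{3} \approx 1298.3$)
$q = \frac{773}{3}$ ($q = -2 + \frac{1}{5} \cdot \frac{3895}{3} = -2 + \frac{779}{3} = \frac{773}{3} \approx 257.67$)
$\frac{1}{J{\left(\left(-7\right) \left(-10\right) \left(-6\right) \right)} + q} = \frac{1}{\left(-7\right) \left(-10\right) \left(-6\right) + \frac{773}{3}} = \frac{1}{70 \left(-6\right) + \frac{773}{3}} = \frac{1}{-420 + \frac{773}{3}} = \frac{1}{- \frac{487}{3}} = - \frac{3}{487}$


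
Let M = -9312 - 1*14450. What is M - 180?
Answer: -23942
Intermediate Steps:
M = -23762 (M = -9312 - 14450 = -23762)
M - 180 = -23762 - 180 = -23942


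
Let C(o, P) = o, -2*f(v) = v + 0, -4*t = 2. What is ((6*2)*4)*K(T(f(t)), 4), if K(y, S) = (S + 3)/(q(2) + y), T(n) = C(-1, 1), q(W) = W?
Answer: 336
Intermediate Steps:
t = -½ (t = -¼*2 = -½ ≈ -0.50000)
f(v) = -v/2 (f(v) = -(v + 0)/2 = -v/2)
T(n) = -1
K(y, S) = (3 + S)/(2 + y) (K(y, S) = (S + 3)/(2 + y) = (3 + S)/(2 + y))
((6*2)*4)*K(T(f(t)), 4) = ((6*2)*4)*((3 + 4)/(2 - 1)) = (12*4)*(7/1) = 48*(1*7) = 48*7 = 336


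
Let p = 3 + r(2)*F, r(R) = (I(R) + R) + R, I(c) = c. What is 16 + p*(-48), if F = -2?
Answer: 448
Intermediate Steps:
r(R) = 3*R (r(R) = (R + R) + R = 2*R + R = 3*R)
p = -9 (p = 3 + (3*2)*(-2) = 3 + 6*(-2) = 3 - 12 = -9)
16 + p*(-48) = 16 - 9*(-48) = 16 + 432 = 448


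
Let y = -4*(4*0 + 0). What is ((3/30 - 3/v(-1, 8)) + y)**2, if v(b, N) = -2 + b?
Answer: 121/100 ≈ 1.2100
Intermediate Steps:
y = 0 (y = -4*(0 + 0) = -4*0 = 0)
((3/30 - 3/v(-1, 8)) + y)**2 = ((3/30 - 3/(-2 - 1)) + 0)**2 = ((3*(1/30) - 3/(-3)) + 0)**2 = ((1/10 - 3*(-1/3)) + 0)**2 = ((1/10 + 1) + 0)**2 = (11/10 + 0)**2 = (11/10)**2 = 121/100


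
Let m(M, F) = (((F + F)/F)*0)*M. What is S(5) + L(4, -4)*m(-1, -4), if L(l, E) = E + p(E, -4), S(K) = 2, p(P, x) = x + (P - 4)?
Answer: 2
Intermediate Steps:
p(P, x) = -4 + P + x (p(P, x) = x + (-4 + P) = -4 + P + x)
m(M, F) = 0 (m(M, F) = (((2*F)/F)*0)*M = (2*0)*M = 0*M = 0)
L(l, E) = -8 + 2*E (L(l, E) = E + (-4 + E - 4) = E + (-8 + E) = -8 + 2*E)
S(5) + L(4, -4)*m(-1, -4) = 2 + (-8 + 2*(-4))*0 = 2 + (-8 - 8)*0 = 2 - 16*0 = 2 + 0 = 2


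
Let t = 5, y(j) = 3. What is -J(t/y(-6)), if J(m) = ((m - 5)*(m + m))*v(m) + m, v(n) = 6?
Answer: 65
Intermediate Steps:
J(m) = m + 12*m*(-5 + m) (J(m) = ((m - 5)*(m + m))*6 + m = ((-5 + m)*(2*m))*6 + m = (2*m*(-5 + m))*6 + m = 12*m*(-5 + m) + m = m + 12*m*(-5 + m))
-J(t/y(-6)) = -5/3*(-59 + 12*(5/3)) = -5*(⅓)*(-59 + 12*(5*(⅓))) = -5*(-59 + 12*(5/3))/3 = -5*(-59 + 20)/3 = -5*(-39)/3 = -1*(-65) = 65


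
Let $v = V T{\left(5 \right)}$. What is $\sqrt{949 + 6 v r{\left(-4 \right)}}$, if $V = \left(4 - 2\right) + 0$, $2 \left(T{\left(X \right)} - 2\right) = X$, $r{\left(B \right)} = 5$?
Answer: $\sqrt{1219} \approx 34.914$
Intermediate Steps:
$T{\left(X \right)} = 2 + \frac{X}{2}$
$V = 2$ ($V = 2 + 0 = 2$)
$v = 9$ ($v = 2 \left(2 + \frac{1}{2} \cdot 5\right) = 2 \left(2 + \frac{5}{2}\right) = 2 \cdot \frac{9}{2} = 9$)
$\sqrt{949 + 6 v r{\left(-4 \right)}} = \sqrt{949 + 6 \cdot 9 \cdot 5} = \sqrt{949 + 54 \cdot 5} = \sqrt{949 + 270} = \sqrt{1219}$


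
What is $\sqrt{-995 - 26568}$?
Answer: $i \sqrt{27563} \approx 166.02 i$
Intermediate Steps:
$\sqrt{-995 - 26568} = \sqrt{-27563} = i \sqrt{27563}$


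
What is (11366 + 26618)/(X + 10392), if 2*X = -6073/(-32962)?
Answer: 2504057216/685088281 ≈ 3.6551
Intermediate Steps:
X = 6073/65924 (X = (-6073/(-32962))/2 = (-6073*(-1/32962))/2 = (½)*(6073/32962) = 6073/65924 ≈ 0.092121)
(11366 + 26618)/(X + 10392) = (11366 + 26618)/(6073/65924 + 10392) = 37984/(685088281/65924) = 37984*(65924/685088281) = 2504057216/685088281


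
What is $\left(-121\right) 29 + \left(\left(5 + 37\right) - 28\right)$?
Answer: $-3495$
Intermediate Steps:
$\left(-121\right) 29 + \left(\left(5 + 37\right) - 28\right) = -3509 + \left(42 - 28\right) = -3509 + 14 = -3495$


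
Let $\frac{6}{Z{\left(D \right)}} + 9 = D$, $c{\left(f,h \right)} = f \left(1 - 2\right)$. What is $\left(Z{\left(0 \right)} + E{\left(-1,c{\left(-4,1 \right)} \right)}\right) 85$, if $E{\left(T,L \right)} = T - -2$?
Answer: $\frac{85}{3} \approx 28.333$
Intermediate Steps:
$c{\left(f,h \right)} = - f$ ($c{\left(f,h \right)} = f \left(-1\right) = - f$)
$Z{\left(D \right)} = \frac{6}{-9 + D}$
$E{\left(T,L \right)} = 2 + T$ ($E{\left(T,L \right)} = T + 2 = 2 + T$)
$\left(Z{\left(0 \right)} + E{\left(-1,c{\left(-4,1 \right)} \right)}\right) 85 = \left(\frac{6}{-9 + 0} + \left(2 - 1\right)\right) 85 = \left(\frac{6}{-9} + 1\right) 85 = \left(6 \left(- \frac{1}{9}\right) + 1\right) 85 = \left(- \frac{2}{3} + 1\right) 85 = \frac{1}{3} \cdot 85 = \frac{85}{3}$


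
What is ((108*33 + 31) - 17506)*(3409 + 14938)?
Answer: -255225117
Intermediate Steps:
((108*33 + 31) - 17506)*(3409 + 14938) = ((3564 + 31) - 17506)*18347 = (3595 - 17506)*18347 = -13911*18347 = -255225117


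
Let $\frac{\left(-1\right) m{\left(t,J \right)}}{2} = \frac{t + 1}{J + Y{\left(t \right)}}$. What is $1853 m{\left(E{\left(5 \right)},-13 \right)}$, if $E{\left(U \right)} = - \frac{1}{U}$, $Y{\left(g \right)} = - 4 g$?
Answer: $\frac{14824}{61} \approx 243.02$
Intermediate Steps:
$m{\left(t,J \right)} = - \frac{2 \left(1 + t\right)}{J - 4 t}$ ($m{\left(t,J \right)} = - 2 \frac{t + 1}{J - 4 t} = - 2 \frac{1 + t}{J - 4 t} = - \frac{2 \left(1 + t\right)}{J - 4 t}$)
$1853 m{\left(E{\left(5 \right)},-13 \right)} = 1853 \frac{2 \left(1 - \frac{1}{5}\right)}{\left(-1\right) \left(-13\right) + 4 \left(- \frac{1}{5}\right)} = 1853 \frac{2 \left(1 - \frac{1}{5}\right)}{13 + 4 \left(\left(-1\right) \frac{1}{5}\right)} = 1853 \frac{2 \left(1 - \frac{1}{5}\right)}{13 + 4 \left(- \frac{1}{5}\right)} = 1853 \cdot 2 \frac{1}{13 - \frac{4}{5}} \cdot \frac{4}{5} = 1853 \cdot 2 \frac{1}{\frac{61}{5}} \cdot \frac{4}{5} = 1853 \cdot 2 \cdot \frac{5}{61} \cdot \frac{4}{5} = 1853 \cdot \frac{8}{61} = \frac{14824}{61}$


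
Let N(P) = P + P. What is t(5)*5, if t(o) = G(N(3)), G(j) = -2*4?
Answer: -40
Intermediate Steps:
N(P) = 2*P
G(j) = -8 (G(j) = -1*8 = -8)
t(o) = -8
t(5)*5 = -8*5 = -40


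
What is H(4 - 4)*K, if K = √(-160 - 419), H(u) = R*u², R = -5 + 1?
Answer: 0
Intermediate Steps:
R = -4
H(u) = -4*u²
K = I*√579 (K = √(-579) = I*√579 ≈ 24.062*I)
H(4 - 4)*K = (-4*(4 - 4)²)*(I*√579) = (-4*0²)*(I*√579) = (-4*0)*(I*√579) = 0*(I*√579) = 0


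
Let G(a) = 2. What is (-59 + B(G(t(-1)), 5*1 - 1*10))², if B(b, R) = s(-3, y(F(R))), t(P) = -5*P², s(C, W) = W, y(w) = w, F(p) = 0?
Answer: 3481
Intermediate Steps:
B(b, R) = 0
(-59 + B(G(t(-1)), 5*1 - 1*10))² = (-59 + 0)² = (-59)² = 3481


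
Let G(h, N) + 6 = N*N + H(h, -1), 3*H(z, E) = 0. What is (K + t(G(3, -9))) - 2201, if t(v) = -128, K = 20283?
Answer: 17954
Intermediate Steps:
H(z, E) = 0 (H(z, E) = (⅓)*0 = 0)
G(h, N) = -6 + N² (G(h, N) = -6 + (N*N + 0) = -6 + (N² + 0) = -6 + N²)
(K + t(G(3, -9))) - 2201 = (20283 - 128) - 2201 = 20155 - 2201 = 17954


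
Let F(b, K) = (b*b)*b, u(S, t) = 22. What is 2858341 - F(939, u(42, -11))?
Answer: -825077678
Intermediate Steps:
F(b, K) = b³ (F(b, K) = b²*b = b³)
2858341 - F(939, u(42, -11)) = 2858341 - 1*939³ = 2858341 - 1*827936019 = 2858341 - 827936019 = -825077678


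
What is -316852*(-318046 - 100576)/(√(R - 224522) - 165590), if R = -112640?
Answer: -10982029639673480/13710192631 - 66320608972*I*√337162/13710192631 ≈ -8.0101e+5 - 2808.8*I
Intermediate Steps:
-316852*(-318046 - 100576)/(√(R - 224522) - 165590) = -316852*(-318046 - 100576)/(√(-112640 - 224522) - 165590) = -316852*(-418622/(√(-337162) - 165590)) = -316852*(-418622/(I*√337162 - 165590)) = -316852*(-418622/(-165590 + I*√337162)) = -316852/(82795/209311 - I*√337162/418622)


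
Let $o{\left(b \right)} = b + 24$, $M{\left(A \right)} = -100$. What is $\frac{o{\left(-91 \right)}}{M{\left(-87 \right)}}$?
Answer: $\frac{67}{100} \approx 0.67$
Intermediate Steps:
$o{\left(b \right)} = 24 + b$
$\frac{o{\left(-91 \right)}}{M{\left(-87 \right)}} = \frac{24 - 91}{-100} = \left(-67\right) \left(- \frac{1}{100}\right) = \frac{67}{100}$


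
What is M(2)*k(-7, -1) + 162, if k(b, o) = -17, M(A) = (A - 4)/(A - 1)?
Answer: 196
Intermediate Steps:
M(A) = (-4 + A)/(-1 + A)
M(2)*k(-7, -1) + 162 = ((-4 + 2)/(-1 + 2))*(-17) + 162 = (-2/1)*(-17) + 162 = (1*(-2))*(-17) + 162 = -2*(-17) + 162 = 34 + 162 = 196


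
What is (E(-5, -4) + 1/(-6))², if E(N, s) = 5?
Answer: 841/36 ≈ 23.361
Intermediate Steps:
(E(-5, -4) + 1/(-6))² = (5 + 1/(-6))² = (5 - ⅙)² = (29/6)² = 841/36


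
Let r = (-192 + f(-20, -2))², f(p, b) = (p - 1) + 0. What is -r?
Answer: -45369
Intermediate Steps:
f(p, b) = -1 + p (f(p, b) = (-1 + p) + 0 = -1 + p)
r = 45369 (r = (-192 + (-1 - 20))² = (-192 - 21)² = (-213)² = 45369)
-r = -1*45369 = -45369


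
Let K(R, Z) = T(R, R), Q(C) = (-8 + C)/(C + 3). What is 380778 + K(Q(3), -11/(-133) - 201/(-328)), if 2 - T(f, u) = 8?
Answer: 380772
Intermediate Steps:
Q(C) = (-8 + C)/(3 + C)
T(f, u) = -6 (T(f, u) = 2 - 1*8 = 2 - 8 = -6)
K(R, Z) = -6
380778 + K(Q(3), -11/(-133) - 201/(-328)) = 380778 - 6 = 380772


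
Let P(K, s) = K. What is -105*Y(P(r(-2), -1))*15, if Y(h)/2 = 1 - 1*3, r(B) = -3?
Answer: 6300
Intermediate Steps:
Y(h) = -4 (Y(h) = 2*(1 - 1*3) = 2*(1 - 3) = 2*(-2) = -4)
-105*Y(P(r(-2), -1))*15 = -(-420)*15 = -105*(-60) = 6300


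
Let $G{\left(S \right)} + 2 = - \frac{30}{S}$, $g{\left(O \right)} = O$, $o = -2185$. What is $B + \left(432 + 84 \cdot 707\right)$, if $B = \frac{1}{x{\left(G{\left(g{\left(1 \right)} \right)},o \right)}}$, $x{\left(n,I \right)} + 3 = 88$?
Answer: $\frac{5084701}{85} \approx 59820.0$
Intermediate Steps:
$G{\left(S \right)} = -2 - \frac{30}{S}$
$x{\left(n,I \right)} = 85$ ($x{\left(n,I \right)} = -3 + 88 = 85$)
$B = \frac{1}{85} \approx 0.011765$
$B + \left(432 + 84 \cdot 707\right) = \frac{1}{85} + \left(432 + 84 \cdot 707\right) = \frac{1}{85} + \left(432 + 59388\right) = \frac{1}{85} + 59820 = \frac{5084701}{85}$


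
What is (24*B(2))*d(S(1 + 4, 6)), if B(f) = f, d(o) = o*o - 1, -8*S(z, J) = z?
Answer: -117/4 ≈ -29.250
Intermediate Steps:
S(z, J) = -z/8
d(o) = -1 + o**2 (d(o) = o**2 - 1 = -1 + o**2)
(24*B(2))*d(S(1 + 4, 6)) = (24*2)*(-1 + (-(1 + 4)/8)**2) = 48*(-1 + (-1/8*5)**2) = 48*(-1 + (-5/8)**2) = 48*(-1 + 25/64) = 48*(-39/64) = -117/4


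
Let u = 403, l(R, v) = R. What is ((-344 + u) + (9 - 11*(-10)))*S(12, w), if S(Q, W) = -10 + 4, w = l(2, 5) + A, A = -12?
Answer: -1068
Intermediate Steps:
w = -10 (w = 2 - 12 = -10)
S(Q, W) = -6
((-344 + u) + (9 - 11*(-10)))*S(12, w) = ((-344 + 403) + (9 - 11*(-10)))*(-6) = (59 + (9 + 110))*(-6) = (59 + 119)*(-6) = 178*(-6) = -1068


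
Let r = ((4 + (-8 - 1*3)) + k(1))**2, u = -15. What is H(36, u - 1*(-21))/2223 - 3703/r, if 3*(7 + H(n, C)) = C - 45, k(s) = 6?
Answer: -8231789/2223 ≈ -3703.0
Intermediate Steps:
H(n, C) = -22 + C/3 (H(n, C) = -7 + (C - 45)/3 = -7 + (-45 + C)/3 = -7 + (-15 + C/3) = -22 + C/3)
r = 1 (r = ((4 + (-8 - 1*3)) + 6)**2 = ((4 + (-8 - 3)) + 6)**2 = ((4 - 11) + 6)**2 = (-7 + 6)**2 = (-1)**2 = 1)
H(36, u - 1*(-21))/2223 - 3703/r = (-22 + (-15 - 1*(-21))/3)/2223 - 3703/1 = (-22 + (-15 + 21)/3)*(1/2223) - 3703*1 = (-22 + (1/3)*6)*(1/2223) - 3703 = (-22 + 2)*(1/2223) - 3703 = -20*1/2223 - 3703 = -20/2223 - 3703 = -8231789/2223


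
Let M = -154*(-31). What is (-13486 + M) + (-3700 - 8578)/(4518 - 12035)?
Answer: -65475826/7517 ≈ -8710.4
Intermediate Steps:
M = 4774
(-13486 + M) + (-3700 - 8578)/(4518 - 12035) = (-13486 + 4774) + (-3700 - 8578)/(4518 - 12035) = -8712 - 12278/(-7517) = -8712 - 12278*(-1/7517) = -8712 + 12278/7517 = -65475826/7517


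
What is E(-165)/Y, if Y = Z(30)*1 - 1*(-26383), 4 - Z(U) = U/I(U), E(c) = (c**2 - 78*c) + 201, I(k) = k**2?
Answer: 1208880/791609 ≈ 1.5271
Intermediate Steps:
E(c) = 201 + c**2 - 78*c
Z(U) = 4 - 1/U (Z(U) = 4 - U/(U**2) = 4 - U/U**2 = 4 - 1/U)
Y = 791609/30 (Y = (4 - 1/30)*1 - 1*(-26383) = (4 - 1*1/30)*1 + 26383 = (4 - 1/30)*1 + 26383 = (119/30)*1 + 26383 = 119/30 + 26383 = 791609/30 ≈ 26387.)
E(-165)/Y = (201 + (-165)**2 - 78*(-165))/(791609/30) = (201 + 27225 + 12870)*(30/791609) = 40296*(30/791609) = 1208880/791609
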